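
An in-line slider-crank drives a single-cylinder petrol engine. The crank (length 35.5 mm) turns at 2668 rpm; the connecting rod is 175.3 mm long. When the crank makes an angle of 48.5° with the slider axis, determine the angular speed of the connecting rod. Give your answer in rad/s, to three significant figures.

37.9

ω = 279.4 rad/s (converted from 2668 rpm).
The rod makes angle φ with the slider axis where L sinφ = r sinθ; differentiating, L cosφ·φ̇ = r ω cosθ.
L cosφ = √(L² − r² sin²θ) = 0.17327 m.
|ω_rod| = r ω |cosθ| / √(L² − r² sin²θ) = 0.0355·279.4·0.66262/0.17327 = 37.93 rad/s.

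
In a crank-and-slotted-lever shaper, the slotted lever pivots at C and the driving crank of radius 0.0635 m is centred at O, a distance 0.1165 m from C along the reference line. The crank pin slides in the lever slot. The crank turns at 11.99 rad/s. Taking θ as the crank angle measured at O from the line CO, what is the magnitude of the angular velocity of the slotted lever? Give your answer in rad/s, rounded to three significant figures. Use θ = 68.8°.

3.50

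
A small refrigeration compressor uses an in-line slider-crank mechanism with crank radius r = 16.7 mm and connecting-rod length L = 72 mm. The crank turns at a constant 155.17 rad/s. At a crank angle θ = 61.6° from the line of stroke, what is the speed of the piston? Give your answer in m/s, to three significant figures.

2.54

ω = 155.2 rad/s
For an in-line slider-crank, x = r cosθ + √(L² − r² sin²θ), so v = −rω sinθ·[1 + r cosθ/√(L² − r² sin²θ)].
With r = 0.0167 m, L = 0.072 m, θ = 61.6°: √(L² − r² sin²θ) = 0.070485 m.
v = −0.0167·155.2·0.87965·[1 + 0.0167·0.47562/0.070485] = -2.5363 m/s.
|v| = 2.5363 m/s.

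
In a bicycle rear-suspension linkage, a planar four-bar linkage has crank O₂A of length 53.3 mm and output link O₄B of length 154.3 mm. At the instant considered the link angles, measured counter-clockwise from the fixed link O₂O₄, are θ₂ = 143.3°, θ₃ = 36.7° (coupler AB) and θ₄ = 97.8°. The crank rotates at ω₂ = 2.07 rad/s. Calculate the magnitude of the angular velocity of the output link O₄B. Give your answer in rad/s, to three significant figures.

0.783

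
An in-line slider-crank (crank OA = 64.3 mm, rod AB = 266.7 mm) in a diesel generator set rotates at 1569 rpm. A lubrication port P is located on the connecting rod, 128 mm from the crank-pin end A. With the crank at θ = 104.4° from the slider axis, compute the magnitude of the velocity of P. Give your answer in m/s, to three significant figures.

ω = 164.3 rad/s.  Crank-pin speed |V_A| = rω = 10.565 m/s, perpendicular to OA.
Rod angle: sinφ = −(r/L) sinθ ⇒ φ = -13.504°; ω_rod = −rω cosθ/√(L²−r²sin²θ) = +10.132 rad/s.
V_P = V_A + ω_rod × AP, with AP = 0.128 m along the rod.
Components: V_Px = −rω sinθ − a·ω_rod·sinφ = -9.9301 m/s;  V_Py = rω cosθ + a·ω_rod·cosφ = -1.3664 m/s.
|V_P| = √(V_Px² + V_Py²) = 10.024 m/s.

10.0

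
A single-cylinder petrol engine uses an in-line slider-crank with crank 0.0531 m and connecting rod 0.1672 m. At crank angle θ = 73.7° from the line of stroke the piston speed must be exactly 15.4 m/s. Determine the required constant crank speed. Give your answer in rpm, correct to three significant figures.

For an in-line slider-crank, |v_piston| = rω|sinθ|·[1 + r cosθ/√(L² − r² sin²θ)].
With r = 0.0531 m, L = 0.1672 m, θ = 73.7°: the bracketed kinematic factor |dx/dθ| = 0.055735 m.
ω = v/|dx/dθ| = 15.4/0.055735 = 276.31 rad/s.
N = 60ω/(2π) = 2638.5 rpm.

2640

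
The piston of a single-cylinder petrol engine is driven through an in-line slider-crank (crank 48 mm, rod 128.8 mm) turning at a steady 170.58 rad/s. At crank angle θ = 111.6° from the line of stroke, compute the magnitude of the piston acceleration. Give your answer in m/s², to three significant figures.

ω = 170.6 rad/s
x(θ) = r cosθ + √(L² − r² sin²θ); with ω constant, a = ω²·d²x/dθ².
d²x/dθ² = −r cosθ − r²(cos2θ)/√u − r⁴ sin²2θ/(4u^{3/2}),  u = L² − r² sin²θ = 0.0145977 m².
Substituting r = 0.048 m, L = 0.1288 m, θ = 111.6°: d²x/dθ² = +0.031218 m.
a = ω²·d²x/dθ² = (170.6)²·(+0.031218) = +908.38 m/s²;  |a| = 908.38 m/s².

908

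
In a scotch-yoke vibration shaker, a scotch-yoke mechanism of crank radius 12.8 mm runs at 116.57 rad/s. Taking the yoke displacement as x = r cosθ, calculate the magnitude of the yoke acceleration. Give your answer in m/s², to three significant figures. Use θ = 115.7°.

ω = 116.6 rad/s
x = r cosθ ⇒ ẍ = −rω² cosθ (ω constant).
|a| = rω²|cosθ| = 0.0128·(116.6)²·|cos 115.7°| = 75.428 m/s².

75.4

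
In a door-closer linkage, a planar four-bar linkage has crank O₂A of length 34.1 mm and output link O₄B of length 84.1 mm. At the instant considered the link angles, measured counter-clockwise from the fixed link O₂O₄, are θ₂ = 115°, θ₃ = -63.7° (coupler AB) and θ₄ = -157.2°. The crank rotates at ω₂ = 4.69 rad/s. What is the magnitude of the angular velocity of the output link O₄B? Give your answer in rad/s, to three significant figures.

ω₂ = 4.69 rad/s
Differentiating the loop-closure r₂e^{iθ₂}+r₃e^{iθ₃}=r₁+r₄e^{iθ₄} gives r₂ω₂e^{iθ₂}+r₃ω₃e^{iθ₃}=r₄ω₄e^{iθ₄}.
Eliminating the other unknown: ω₄ = r₂ω₂ sin(θ₂−θ₃) / [r₄ sin(θ₄−θ₃)].
Numerator sine = +0.02269; denominator sine = -0.99813.
Result = 0.0341·4.69·(+0.02269) / (0.0841·(-0.99813)) = -0.043224 rad/s; magnitude 0.043224 rad/s.

0.0432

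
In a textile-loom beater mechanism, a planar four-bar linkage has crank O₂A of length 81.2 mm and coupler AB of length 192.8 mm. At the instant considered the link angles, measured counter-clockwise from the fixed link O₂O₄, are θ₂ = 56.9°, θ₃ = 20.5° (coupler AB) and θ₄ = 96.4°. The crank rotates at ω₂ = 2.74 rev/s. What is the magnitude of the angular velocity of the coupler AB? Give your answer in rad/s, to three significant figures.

ω₂ = 17.22 rad/s (from 2.74 rev/s).
Differentiating the loop-closure r₂e^{iθ₂}+r₃e^{iθ₃}=r₁+r₄e^{iθ₄} gives r₂ω₂e^{iθ₂}+r₃ω₃e^{iθ₃}=r₄ω₄e^{iθ₄}.
Eliminating the other unknown: ω₃ = r₂ω₂ sin(θ₄−θ₂) / [r₃ sin(θ₃−θ₄)].
Numerator sine = +0.63608; denominator sine = -0.96987.
Result = 0.0812·17.22·(+0.63608) / (0.1928·(-0.96987)) = -4.7553 rad/s; magnitude 4.7553 rad/s.

4.76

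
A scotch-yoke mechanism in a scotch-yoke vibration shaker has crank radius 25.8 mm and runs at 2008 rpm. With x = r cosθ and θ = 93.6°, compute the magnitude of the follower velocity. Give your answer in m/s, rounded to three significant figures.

ω = 210.3 rad/s (from 2008 rpm).
x = r cosθ ⇒ ẋ = −rω sinθ.
|v| = rω|sinθ| = 0.0258·210.3·|sin 93.6°| = 5.4144 m/s.

5.41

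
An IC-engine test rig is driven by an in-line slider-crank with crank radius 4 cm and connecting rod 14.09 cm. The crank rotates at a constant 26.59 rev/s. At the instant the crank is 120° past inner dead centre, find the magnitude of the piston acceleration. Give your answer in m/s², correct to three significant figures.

ω = 2π·26.6 = 167.1 rad/s
x(θ) = r cosθ + √(L² − r² sin²θ); with ω constant, a = ω²·d²x/dθ².
d²x/dθ² = −r cosθ − r²(cos2θ)/√u − r⁴ sin²2θ/(4u^{3/2}),  u = L² − r² sin²θ = 0.0186528 m².
Substituting r = 0.04 m, L = 0.1409 m, θ = 120°: d²x/dθ² = +0.025669 m.
a = ω²·d²x/dθ² = (167.1)²·(+0.025669) = +716.49 m/s²;  |a| = 716.49 m/s².

716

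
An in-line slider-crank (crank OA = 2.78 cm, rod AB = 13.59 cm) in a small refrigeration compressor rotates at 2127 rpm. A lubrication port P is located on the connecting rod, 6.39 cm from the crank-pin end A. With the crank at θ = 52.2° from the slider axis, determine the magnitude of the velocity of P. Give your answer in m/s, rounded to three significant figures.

ω = 222.7 rad/s.  Crank-pin speed |V_A| = rω = 6.1921 m/s, perpendicular to OA.
Rod angle: sinφ = −(r/L) sinθ ⇒ φ = -9.302°; ω_rod = −rω cosθ/√(L²−r²sin²θ) = -28.299 rad/s.
V_P = V_A + ω_rod × AP, with AP = 0.0639 m along the rod.
Components: V_Px = −rω sinθ − a·ω_rod·sinφ = -5.185 m/s;  V_Py = rω cosθ + a·ω_rod·cosφ = +2.0107 m/s.
|V_P| = √(V_Px² + V_Py²) = 5.5613 m/s.

5.56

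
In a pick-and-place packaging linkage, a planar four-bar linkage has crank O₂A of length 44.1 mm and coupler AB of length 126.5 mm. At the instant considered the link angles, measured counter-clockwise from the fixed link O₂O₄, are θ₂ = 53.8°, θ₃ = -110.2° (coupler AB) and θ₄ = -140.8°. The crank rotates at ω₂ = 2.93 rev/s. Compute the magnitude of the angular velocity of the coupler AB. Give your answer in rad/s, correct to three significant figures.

ω₂ = 18.41 rad/s (from 2.93 rev/s).
Differentiating the loop-closure r₂e^{iθ₂}+r₃e^{iθ₃}=r₁+r₄e^{iθ₄} gives r₂ω₂e^{iθ₂}+r₃ω₃e^{iθ₃}=r₄ω₄e^{iθ₄}.
Eliminating the other unknown: ω₃ = r₂ω₂ sin(θ₄−θ₂) / [r₃ sin(θ₃−θ₄)].
Numerator sine = +0.25207; denominator sine = +0.50904.
Result = 0.0441·18.41·(+0.25207) / (0.1265·(+0.50904)) = +3.1781 rad/s; magnitude 3.1781 rad/s.

3.18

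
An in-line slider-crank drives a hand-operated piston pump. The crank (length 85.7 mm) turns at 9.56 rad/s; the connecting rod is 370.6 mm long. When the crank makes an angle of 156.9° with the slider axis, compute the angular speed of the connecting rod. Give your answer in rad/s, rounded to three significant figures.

ω = 9.56 rad/s
The rod makes angle φ with the slider axis where L sinφ = r sinθ; differentiating, L cosφ·φ̇ = r ω cosθ.
L cosφ = √(L² − r² sin²θ) = 0.36907 m.
|ω_rod| = r ω |cosθ| / √(L² − r² sin²θ) = 0.0857·9.56·0.91982/0.36907 = 2.0419 rad/s.

2.04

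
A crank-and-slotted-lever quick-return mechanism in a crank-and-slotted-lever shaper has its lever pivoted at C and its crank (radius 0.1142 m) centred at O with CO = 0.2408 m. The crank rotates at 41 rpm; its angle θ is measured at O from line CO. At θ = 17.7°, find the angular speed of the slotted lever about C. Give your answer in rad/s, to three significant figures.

1.37

ω = 4.294 rad/s (from 41 rpm).
Crank pin A relative to C: A = (d + r cosθ, r sinθ); lever angle φ = atan2(r sinθ, d + r cosθ).
Differentiating tanφ: φ̇ = rω(d cosθ + r)/(d² + r² + 2dr cosθ).
d² + r² + 2dr cosθ = |CA|² = 0.123421 m²;  d cosθ + r = +0.3436 m.
|ω_lever| = |0.1142·4.294·+0.3436| / 0.123421 = 1.365 rad/s.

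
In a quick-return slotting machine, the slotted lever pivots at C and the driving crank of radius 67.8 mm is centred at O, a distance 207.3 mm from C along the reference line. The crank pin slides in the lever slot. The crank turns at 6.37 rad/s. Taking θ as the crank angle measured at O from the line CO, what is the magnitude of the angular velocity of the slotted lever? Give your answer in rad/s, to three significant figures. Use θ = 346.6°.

1.55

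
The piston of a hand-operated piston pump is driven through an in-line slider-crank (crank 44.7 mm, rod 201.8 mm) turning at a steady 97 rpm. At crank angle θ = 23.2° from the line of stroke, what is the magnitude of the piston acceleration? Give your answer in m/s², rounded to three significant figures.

4.95

ω = 2π·97/60 = 10.16 rad/s
x(θ) = r cosθ + √(L² − r² sin²θ); with ω constant, a = ω²·d²x/dθ².
d²x/dθ² = −r cosθ − r²(cos2θ)/√u − r⁴ sin²2θ/(4u^{3/2}),  u = L² − r² sin²θ = 0.0404132 m².
Substituting r = 0.0447 m, L = 0.2018 m, θ = 23.2°: d²x/dθ² = -0.048004 m.
a = ω²·d²x/dθ² = (10.16)²·(-0.048004) = -4.9531 m/s²;  |a| = 4.9531 m/s².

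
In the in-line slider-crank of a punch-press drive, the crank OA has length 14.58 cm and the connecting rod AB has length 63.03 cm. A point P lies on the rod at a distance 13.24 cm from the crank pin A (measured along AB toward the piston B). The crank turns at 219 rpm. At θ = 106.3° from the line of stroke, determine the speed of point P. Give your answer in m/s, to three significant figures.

3.25

ω = 22.93 rad/s.  Crank-pin speed |V_A| = rω = 3.3437 m/s, perpendicular to OA.
Rod angle: sinφ = −(r/L) sinθ ⇒ φ = -12.828°; ω_rod = −rω cosθ/√(L²−r²sin²θ) = +1.527 rad/s.
V_P = V_A + ω_rod × AP, with AP = 0.1324 m along the rod.
Components: V_Px = −rω sinθ − a·ω_rod·sinφ = -3.1644 m/s;  V_Py = rω cosθ + a·ω_rod·cosφ = -0.74134 m/s.
|V_P| = √(V_Px² + V_Py²) = 3.2501 m/s.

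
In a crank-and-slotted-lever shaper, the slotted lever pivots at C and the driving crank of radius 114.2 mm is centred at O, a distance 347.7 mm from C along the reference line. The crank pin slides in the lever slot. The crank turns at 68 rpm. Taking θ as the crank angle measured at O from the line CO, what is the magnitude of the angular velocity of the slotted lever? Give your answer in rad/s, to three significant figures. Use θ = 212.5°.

2.17

ω = 7.121 rad/s (from 68 rpm).
Crank pin A relative to C: A = (d + r cosθ, r sinθ); lever angle φ = atan2(r sinθ, d + r cosθ).
Differentiating tanφ: φ̇ = rω(d cosθ + r)/(d² + r² + 2dr cosθ).
d² + r² + 2dr cosθ = |CA|² = 0.0669593 m²;  d cosθ + r = -0.17905 m.
|ω_lever| = |0.1142·7.121·-0.17905| / 0.0669593 = 2.1745 rad/s.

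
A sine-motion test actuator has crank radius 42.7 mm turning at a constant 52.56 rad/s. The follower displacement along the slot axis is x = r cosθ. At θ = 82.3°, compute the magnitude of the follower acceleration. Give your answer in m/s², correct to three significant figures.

15.8

ω = 52.56 rad/s
x = r cosθ ⇒ ẍ = −rω² cosθ (ω constant).
|a| = rω²|cosθ| = 0.0427·(52.56)²·|cos 82.3°| = 15.805 m/s².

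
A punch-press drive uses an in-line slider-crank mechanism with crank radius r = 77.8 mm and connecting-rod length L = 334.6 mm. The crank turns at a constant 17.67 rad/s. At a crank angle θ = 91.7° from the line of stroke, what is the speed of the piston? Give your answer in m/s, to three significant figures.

ω = 17.67 rad/s
For an in-line slider-crank, x = r cosθ + √(L² − r² sin²θ), so v = −rω sinθ·[1 + r cosθ/√(L² − r² sin²θ)].
With r = 0.0778 m, L = 0.3346 m, θ = 91.7°: √(L² − r² sin²θ) = 0.32544 m.
v = −0.0778·17.67·0.99956·[1 + 0.0778·-0.02967/0.32544] = -1.3644 m/s.
|v| = 1.3644 m/s.

1.36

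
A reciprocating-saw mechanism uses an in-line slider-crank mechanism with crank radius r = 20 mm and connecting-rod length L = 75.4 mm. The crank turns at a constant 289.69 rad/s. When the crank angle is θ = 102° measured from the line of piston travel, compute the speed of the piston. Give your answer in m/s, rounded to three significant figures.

5.34

ω = 289.7 rad/s
For an in-line slider-crank, x = r cosθ + √(L² − r² sin²θ), so v = −rω sinθ·[1 + r cosθ/√(L² − r² sin²θ)].
With r = 0.02 m, L = 0.0754 m, θ = 102°: √(L² − r² sin²θ) = 0.072818 m.
v = −0.02·289.7·0.97815·[1 + 0.02·-0.20791/0.072818] = -5.3436 m/s.
|v| = 5.3436 m/s.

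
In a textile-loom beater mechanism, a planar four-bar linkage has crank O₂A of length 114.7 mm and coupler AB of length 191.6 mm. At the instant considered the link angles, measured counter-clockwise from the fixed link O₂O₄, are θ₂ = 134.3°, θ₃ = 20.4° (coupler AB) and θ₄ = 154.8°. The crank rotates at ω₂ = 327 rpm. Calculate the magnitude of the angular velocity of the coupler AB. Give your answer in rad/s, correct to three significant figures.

ω₂ = 34.24 rad/s (from 327 rpm).
Differentiating the loop-closure r₂e^{iθ₂}+r₃e^{iθ₃}=r₁+r₄e^{iθ₄} gives r₂ω₂e^{iθ₂}+r₃ω₃e^{iθ₃}=r₄ω₄e^{iθ₄}.
Eliminating the other unknown: ω₃ = r₂ω₂ sin(θ₄−θ₂) / [r₃ sin(θ₃−θ₄)].
Numerator sine = +0.35021; denominator sine = -0.71447.
Result = 0.1147·34.24·(+0.35021) / (0.1916·(-0.71447)) = -10.048 rad/s; magnitude 10.048 rad/s.

10.0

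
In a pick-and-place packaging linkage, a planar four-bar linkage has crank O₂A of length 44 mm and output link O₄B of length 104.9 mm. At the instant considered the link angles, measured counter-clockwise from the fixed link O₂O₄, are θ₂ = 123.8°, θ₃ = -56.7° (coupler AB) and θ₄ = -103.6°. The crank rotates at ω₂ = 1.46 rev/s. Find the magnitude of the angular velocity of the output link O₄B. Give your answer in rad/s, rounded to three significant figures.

0.0460

ω₂ = 9.173 rad/s (from 1.46 rev/s).
Differentiating the loop-closure r₂e^{iθ₂}+r₃e^{iθ₃}=r₁+r₄e^{iθ₄} gives r₂ω₂e^{iθ₂}+r₃ω₃e^{iθ₃}=r₄ω₄e^{iθ₄}.
Eliminating the other unknown: ω₄ = r₂ω₂ sin(θ₂−θ₃) / [r₄ sin(θ₄−θ₃)].
Numerator sine = -0.00873; denominator sine = -0.73016.
Result = 0.044·9.173·(-0.00873) / (0.1049·(-0.73016)) = +0.045987 rad/s; magnitude 0.045987 rad/s.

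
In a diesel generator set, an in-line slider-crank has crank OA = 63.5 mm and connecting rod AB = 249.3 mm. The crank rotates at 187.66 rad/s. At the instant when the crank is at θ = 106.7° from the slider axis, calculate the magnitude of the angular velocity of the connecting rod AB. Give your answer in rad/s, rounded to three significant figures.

14.2

ω = 187.7 rad/s
The rod makes angle φ with the slider axis where L sinφ = r sinθ; differentiating, L cosφ·φ̇ = r ω cosθ.
L cosφ = √(L² − r² sin²θ) = 0.24177 m.
|ω_rod| = r ω |cosθ| / √(L² − r² sin²θ) = 0.0635·187.7·0.28736/0.24177 = 14.164 rad/s.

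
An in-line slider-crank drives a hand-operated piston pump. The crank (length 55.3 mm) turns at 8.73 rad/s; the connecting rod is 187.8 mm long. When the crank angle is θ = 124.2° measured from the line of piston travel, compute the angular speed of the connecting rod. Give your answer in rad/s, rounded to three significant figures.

ω = 8.73 rad/s
The rod makes angle φ with the slider axis where L sinφ = r sinθ; differentiating, L cosφ·φ̇ = r ω cosθ.
L cosφ = √(L² − r² sin²θ) = 0.18215 m.
|ω_rod| = r ω |cosθ| / √(L² − r² sin²θ) = 0.0553·8.73·0.56208/0.18215 = 1.4898 rad/s.

1.49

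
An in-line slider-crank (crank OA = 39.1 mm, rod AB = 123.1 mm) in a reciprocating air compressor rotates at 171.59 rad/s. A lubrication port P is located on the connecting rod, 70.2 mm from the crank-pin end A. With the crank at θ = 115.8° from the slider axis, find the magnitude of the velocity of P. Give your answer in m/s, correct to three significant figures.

ω = 171.6 rad/s.  Crank-pin speed |V_A| = rω = 6.7092 m/s, perpendicular to OA.
Rod angle: sinφ = −(r/L) sinθ ⇒ φ = -16.617°; ω_rod = −rω cosθ/√(L²−r²sin²θ) = +24.755 rad/s.
V_P = V_A + ω_rod × AP, with AP = 0.0702 m along the rod.
Components: V_Px = −rω sinθ − a·ω_rod·sinφ = -5.5434 m/s;  V_Py = rω cosθ + a·ω_rod·cosφ = -1.2548 m/s.
|V_P| = √(V_Px² + V_Py²) = 5.6837 m/s.

5.68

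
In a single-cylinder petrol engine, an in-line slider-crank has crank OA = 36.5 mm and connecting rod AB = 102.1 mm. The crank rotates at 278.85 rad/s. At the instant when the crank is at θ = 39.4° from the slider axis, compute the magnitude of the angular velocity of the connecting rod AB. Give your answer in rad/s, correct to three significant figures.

79.1

ω = 278.9 rad/s
The rod makes angle φ with the slider axis where L sinφ = r sinθ; differentiating, L cosφ·φ̇ = r ω cosθ.
L cosφ = √(L² − r² sin²θ) = 0.099437 m.
|ω_rod| = r ω |cosθ| / √(L² − r² sin²θ) = 0.0365·278.9·0.77273/0.099437 = 79.095 rad/s.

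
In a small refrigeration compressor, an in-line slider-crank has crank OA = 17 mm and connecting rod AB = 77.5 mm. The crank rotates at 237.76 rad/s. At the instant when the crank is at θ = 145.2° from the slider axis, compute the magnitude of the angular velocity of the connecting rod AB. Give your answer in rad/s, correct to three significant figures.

ω = 237.8 rad/s
The rod makes angle φ with the slider axis where L sinφ = r sinθ; differentiating, L cosφ·φ̇ = r ω cosθ.
L cosφ = √(L² − r² sin²θ) = 0.07689 m.
|ω_rod| = r ω |cosθ| / √(L² − r² sin²θ) = 0.017·237.8·0.82115/0.07689 = 43.166 rad/s.

43.2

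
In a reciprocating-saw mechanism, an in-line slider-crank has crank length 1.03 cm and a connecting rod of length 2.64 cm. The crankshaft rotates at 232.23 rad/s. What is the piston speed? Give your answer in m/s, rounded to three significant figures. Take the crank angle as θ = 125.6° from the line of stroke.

ω = 232.2 rad/s
For an in-line slider-crank, x = r cosθ + √(L² − r² sin²θ), so v = −rω sinθ·[1 + r cosθ/√(L² − r² sin²θ)].
With r = 0.0103 m, L = 0.0264 m, θ = 125.6°: √(L² − r² sin²θ) = 0.025036 m.
v = −0.0103·232.2·0.81310·[1 + 0.0103·-0.58212/0.025036] = -1.4791 m/s.
|v| = 1.4791 m/s.

1.48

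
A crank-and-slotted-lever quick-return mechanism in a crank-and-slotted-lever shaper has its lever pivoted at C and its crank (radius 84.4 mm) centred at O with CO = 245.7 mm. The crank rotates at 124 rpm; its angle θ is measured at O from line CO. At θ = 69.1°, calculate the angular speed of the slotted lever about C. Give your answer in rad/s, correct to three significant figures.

ω = 12.99 rad/s (from 124 rpm).
Crank pin A relative to C: A = (d + r cosθ, r sinθ); lever angle φ = atan2(r sinθ, d + r cosθ).
Differentiating tanφ: φ̇ = rω(d cosθ + r)/(d² + r² + 2dr cosθ).
d² + r² + 2dr cosθ = |CA|² = 0.0822873 m²;  d cosθ + r = +0.17205 m.
|ω_lever| = |0.0844·12.99·+0.17205| / 0.0822873 = 2.2915 rad/s.

2.29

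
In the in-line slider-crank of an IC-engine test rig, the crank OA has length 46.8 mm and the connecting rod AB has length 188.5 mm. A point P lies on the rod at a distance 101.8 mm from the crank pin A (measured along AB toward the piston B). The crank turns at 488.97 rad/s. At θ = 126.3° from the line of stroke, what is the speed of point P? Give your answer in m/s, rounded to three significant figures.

18.1

ω = 489 rad/s.  Crank-pin speed |V_A| = rω = 22.884 m/s, perpendicular to OA.
Rod angle: sinφ = −(r/L) sinθ ⇒ φ = -11.542°; ω_rod = −rω cosθ/√(L²−r²sin²θ) = +73.354 rad/s.
V_P = V_A + ω_rod × AP, with AP = 0.1018 m along the rod.
Components: V_Px = −rω sinθ − a·ω_rod·sinφ = -16.949 m/s;  V_Py = rω cosθ + a·ω_rod·cosφ = -6.2311 m/s.
|V_P| = √(V_Px² + V_Py²) = 18.058 m/s.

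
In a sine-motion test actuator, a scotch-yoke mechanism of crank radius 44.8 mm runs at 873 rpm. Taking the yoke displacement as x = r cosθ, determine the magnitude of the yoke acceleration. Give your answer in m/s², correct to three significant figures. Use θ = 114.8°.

ω = 91.42 rad/s (from 873 rpm).
x = r cosθ ⇒ ẍ = −rω² cosθ (ω constant).
|a| = rω²|cosθ| = 0.0448·(91.42)²·|cos 114.8°| = 157.05 m/s².

157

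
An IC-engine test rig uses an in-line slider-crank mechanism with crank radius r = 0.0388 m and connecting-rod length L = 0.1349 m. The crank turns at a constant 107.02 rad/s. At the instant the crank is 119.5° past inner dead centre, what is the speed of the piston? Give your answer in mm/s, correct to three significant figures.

3090

ω = 107 rad/s
For an in-line slider-crank, x = r cosθ + √(L² − r² sin²θ), so v = −rω sinθ·[1 + r cosθ/√(L² − r² sin²θ)].
With r = 0.0388 m, L = 0.1349 m, θ = 119.5°: √(L² − r² sin²θ) = 0.1306 m.
v = −0.0388·107·0.87036·[1 + 0.0388·-0.49242/0.1306] = -3.0853 m/s.
|v| = 3.0853 m/s = 3085.3 mm/s.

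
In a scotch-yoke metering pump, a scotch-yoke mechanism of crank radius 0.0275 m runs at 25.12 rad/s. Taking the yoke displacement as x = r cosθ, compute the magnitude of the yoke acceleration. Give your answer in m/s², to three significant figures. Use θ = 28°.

15.3

ω = 25.12 rad/s
x = r cosθ ⇒ ẍ = −rω² cosθ (ω constant).
|a| = rω²|cosθ| = 0.0275·(25.12)²·|cos 28°| = 15.322 m/s².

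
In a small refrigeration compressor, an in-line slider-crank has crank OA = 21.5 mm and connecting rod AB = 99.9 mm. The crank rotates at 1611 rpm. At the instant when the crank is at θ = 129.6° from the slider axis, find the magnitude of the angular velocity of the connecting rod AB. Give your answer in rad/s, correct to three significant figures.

23.5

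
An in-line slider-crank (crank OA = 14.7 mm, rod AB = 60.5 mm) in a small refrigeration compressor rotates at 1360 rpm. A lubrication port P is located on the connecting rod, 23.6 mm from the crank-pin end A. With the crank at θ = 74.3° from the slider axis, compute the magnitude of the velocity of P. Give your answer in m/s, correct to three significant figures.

2.10

ω = 142.4 rad/s.  Crank-pin speed |V_A| = rω = 2.0936 m/s, perpendicular to OA.
Rod angle: sinφ = −(r/L) sinθ ⇒ φ = -13.527°; ω_rod = −rω cosθ/√(L²−r²sin²θ) = -9.6311 rad/s.
V_P = V_A + ω_rod × AP, with AP = 0.0236 m along the rod.
Components: V_Px = −rω sinθ − a·ω_rod·sinφ = -2.0686 m/s;  V_Py = rω cosθ + a·ω_rod·cosφ = +0.34553 m/s.
|V_P| = √(V_Px² + V_Py²) = 2.0973 m/s.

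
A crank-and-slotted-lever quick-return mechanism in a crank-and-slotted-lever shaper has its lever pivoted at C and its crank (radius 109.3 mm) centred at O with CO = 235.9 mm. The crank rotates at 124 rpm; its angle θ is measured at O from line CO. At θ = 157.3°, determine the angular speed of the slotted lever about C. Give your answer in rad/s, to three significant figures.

7.68

ω = 12.99 rad/s (from 124 rpm).
Crank pin A relative to C: A = (d + r cosθ, r sinθ); lever angle φ = atan2(r sinθ, d + r cosθ).
Differentiating tanφ: φ̇ = rω(d cosθ + r)/(d² + r² + 2dr cosθ).
d² + r² + 2dr cosθ = |CA|² = 0.0200221 m²;  d cosθ + r = -0.10833 m.
|ω_lever| = |0.1093·12.99·-0.10833| / 0.0200221 = 7.6789 rad/s.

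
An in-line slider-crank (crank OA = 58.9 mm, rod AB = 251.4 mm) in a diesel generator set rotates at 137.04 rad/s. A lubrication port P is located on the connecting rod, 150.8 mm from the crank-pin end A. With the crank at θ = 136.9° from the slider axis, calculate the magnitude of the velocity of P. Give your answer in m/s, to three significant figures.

5.48

ω = 137 rad/s.  Crank-pin speed |V_A| = rω = 8.0717 m/s, perpendicular to OA.
Rod angle: sinφ = −(r/L) sinθ ⇒ φ = -9.212°; ω_rod = −rω cosθ/√(L²−r²sin²θ) = +23.749 rad/s.
V_P = V_A + ω_rod × AP, with AP = 0.1508 m along the rod.
Components: V_Px = −rω sinθ − a·ω_rod·sinφ = -4.9418 m/s;  V_Py = rω cosθ + a·ω_rod·cosφ = -2.3584 m/s.
|V_P| = √(V_Px² + V_Py²) = 5.4757 m/s.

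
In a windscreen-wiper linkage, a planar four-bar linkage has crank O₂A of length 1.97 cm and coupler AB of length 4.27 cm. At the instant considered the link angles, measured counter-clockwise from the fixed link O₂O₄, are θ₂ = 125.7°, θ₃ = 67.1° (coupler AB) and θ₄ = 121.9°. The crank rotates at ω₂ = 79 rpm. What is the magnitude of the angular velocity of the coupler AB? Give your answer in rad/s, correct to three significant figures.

0.310

ω₂ = 8.273 rad/s (from 79 rpm).
Differentiating the loop-closure r₂e^{iθ₂}+r₃e^{iθ₃}=r₁+r₄e^{iθ₄} gives r₂ω₂e^{iθ₂}+r₃ω₃e^{iθ₃}=r₄ω₄e^{iθ₄}.
Eliminating the other unknown: ω₃ = r₂ω₂ sin(θ₄−θ₂) / [r₃ sin(θ₃−θ₄)].
Numerator sine = -0.06627; denominator sine = -0.81714.
Result = 0.0197·8.273·(-0.06627) / (0.0427·(-0.81714)) = +0.30955 rad/s; magnitude 0.30955 rad/s.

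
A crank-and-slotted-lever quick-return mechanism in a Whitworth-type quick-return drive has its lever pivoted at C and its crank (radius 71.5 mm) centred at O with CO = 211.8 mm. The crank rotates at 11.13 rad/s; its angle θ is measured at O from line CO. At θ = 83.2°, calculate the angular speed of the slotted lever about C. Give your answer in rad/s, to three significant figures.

ω = 11.13 rad/s
Crank pin A relative to C: A = (d + r cosθ, r sinθ); lever angle φ = atan2(r sinθ, d + r cosθ).
Differentiating tanφ: φ̇ = rω(d cosθ + r)/(d² + r² + 2dr cosθ).
d² + r² + 2dr cosθ = |CA|² = 0.0535576 m²;  d cosθ + r = +0.096578 m.
|ω_lever| = |0.0715·11.13·+0.096578| / 0.0535576 = 1.435 rad/s.

1.44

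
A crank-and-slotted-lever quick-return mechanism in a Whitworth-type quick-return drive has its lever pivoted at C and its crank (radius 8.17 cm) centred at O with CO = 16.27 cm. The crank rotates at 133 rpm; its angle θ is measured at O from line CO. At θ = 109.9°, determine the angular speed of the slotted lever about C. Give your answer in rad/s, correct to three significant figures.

1.24

ω = 13.93 rad/s (from 133 rpm).
Crank pin A relative to C: A = (d + r cosθ, r sinθ); lever angle φ = atan2(r sinθ, d + r cosθ).
Differentiating tanφ: φ̇ = rω(d cosθ + r)/(d² + r² + 2dr cosθ).
d² + r² + 2dr cosθ = |CA|² = 0.0240971 m²;  d cosθ + r = +0.02632 m.
|ω_lever| = |0.0817·13.93·+0.02632| / 0.0240971 = 1.2429 rad/s.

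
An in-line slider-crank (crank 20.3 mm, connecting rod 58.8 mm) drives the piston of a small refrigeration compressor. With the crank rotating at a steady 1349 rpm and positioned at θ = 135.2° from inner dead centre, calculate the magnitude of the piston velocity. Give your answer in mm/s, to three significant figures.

ω = 2π·1349/60 = 141.3 rad/s
For an in-line slider-crank, x = r cosθ + √(L² − r² sin²θ), so v = −rω sinθ·[1 + r cosθ/√(L² − r² sin²θ)].
With r = 0.0203 m, L = 0.0588 m, θ = 135.2°: √(L² − r² sin²θ) = 0.057034 m.
v = −0.0203·141.3·0.70463·[1 + 0.0203·-0.70957/0.057034] = -1.5104 m/s.
|v| = 1.5104 m/s = 1510.4 mm/s.

1510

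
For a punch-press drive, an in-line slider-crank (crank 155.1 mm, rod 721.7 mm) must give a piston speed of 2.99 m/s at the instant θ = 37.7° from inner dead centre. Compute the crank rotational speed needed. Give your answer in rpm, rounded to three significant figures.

For an in-line slider-crank, |v_piston| = rω|sinθ|·[1 + r cosθ/√(L² − r² sin²θ)].
With r = 0.1551 m, L = 0.7217 m, θ = 37.7°: the bracketed kinematic factor |dx/dθ| = 0.11112 m.
ω = v/|dx/dθ| = 2.99/0.11112 = 26.909 rad/s.
N = 60ω/(2π) = 256.96 rpm.

257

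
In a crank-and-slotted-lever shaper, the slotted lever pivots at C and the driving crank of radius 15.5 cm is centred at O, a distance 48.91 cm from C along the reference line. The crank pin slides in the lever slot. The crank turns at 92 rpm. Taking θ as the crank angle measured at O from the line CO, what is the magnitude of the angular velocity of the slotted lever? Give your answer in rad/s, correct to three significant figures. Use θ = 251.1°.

0.0239

ω = 9.634 rad/s (from 92 rpm).
Crank pin A relative to C: A = (d + r cosθ, r sinθ); lever angle φ = atan2(r sinθ, d + r cosθ).
Differentiating tanφ: φ̇ = rω(d cosθ + r)/(d² + r² + 2dr cosθ).
d² + r² + 2dr cosθ = |CA|² = 0.214131 m²;  d cosθ + r = -0.003428 m.
|ω_lever| = |0.155·9.634·-0.003428| / 0.214131 = 0.023906 rad/s.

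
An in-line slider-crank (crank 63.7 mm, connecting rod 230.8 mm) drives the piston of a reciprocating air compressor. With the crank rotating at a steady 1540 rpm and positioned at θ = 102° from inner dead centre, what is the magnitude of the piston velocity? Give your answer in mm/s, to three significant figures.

ω = 2π·1540/60 = 161.3 rad/s
For an in-line slider-crank, x = r cosθ + √(L² − r² sin²θ), so v = −rω sinθ·[1 + r cosθ/√(L² − r² sin²θ)].
With r = 0.0637 m, L = 0.2308 m, θ = 102°: √(L² − r² sin²θ) = 0.22223 m.
v = −0.0637·161.3·0.97815·[1 + 0.0637·-0.20791/0.22223] = -9.4495 m/s.
|v| = 9.4495 m/s = 9449.5 mm/s.

9450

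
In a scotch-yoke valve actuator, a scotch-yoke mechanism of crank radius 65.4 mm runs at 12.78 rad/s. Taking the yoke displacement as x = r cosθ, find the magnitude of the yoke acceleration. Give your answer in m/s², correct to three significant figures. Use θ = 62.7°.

ω = 12.78 rad/s
x = r cosθ ⇒ ẍ = −rω² cosθ (ω constant).
|a| = rω²|cosθ| = 0.0654·(12.78)²·|cos 62.7°| = 4.8991 m/s².

4.90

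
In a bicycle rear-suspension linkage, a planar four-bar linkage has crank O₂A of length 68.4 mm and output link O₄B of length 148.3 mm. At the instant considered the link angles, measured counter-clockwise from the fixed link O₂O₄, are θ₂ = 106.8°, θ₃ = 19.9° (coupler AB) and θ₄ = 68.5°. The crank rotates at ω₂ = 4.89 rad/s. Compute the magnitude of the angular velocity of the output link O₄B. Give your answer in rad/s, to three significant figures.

3.00

ω₂ = 4.89 rad/s
Differentiating the loop-closure r₂e^{iθ₂}+r₃e^{iθ₃}=r₁+r₄e^{iθ₄} gives r₂ω₂e^{iθ₂}+r₃ω₃e^{iθ₃}=r₄ω₄e^{iθ₄}.
Eliminating the other unknown: ω₄ = r₂ω₂ sin(θ₂−θ₃) / [r₄ sin(θ₄−θ₃)].
Numerator sine = +0.99854; denominator sine = +0.75011.
Result = 0.0684·4.89·(+0.99854) / (0.1483·(+0.75011)) = +3.0024 rad/s; magnitude 3.0024 rad/s.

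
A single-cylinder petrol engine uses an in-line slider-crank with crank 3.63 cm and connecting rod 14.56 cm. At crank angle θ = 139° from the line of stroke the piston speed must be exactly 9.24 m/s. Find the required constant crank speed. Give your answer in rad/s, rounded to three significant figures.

479

For an in-line slider-crank, |v_piston| = rω|sinθ|·[1 + r cosθ/√(L² − r² sin²θ)].
With r = 0.0363 m, L = 0.1456 m, θ = 139°: the bracketed kinematic factor |dx/dθ| = 0.019273 m.
ω = v/|dx/dθ| = 9.24/0.019273 = 479.43 rad/s.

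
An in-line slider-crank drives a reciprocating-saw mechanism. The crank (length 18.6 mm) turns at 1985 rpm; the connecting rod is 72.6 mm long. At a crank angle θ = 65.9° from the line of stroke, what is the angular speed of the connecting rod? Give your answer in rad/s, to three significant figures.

ω = 207.9 rad/s (converted from 1985 rpm).
The rod makes angle φ with the slider axis where L sinφ = r sinθ; differentiating, L cosφ·φ̇ = r ω cosθ.
L cosφ = √(L² − r² sin²θ) = 0.070587 m.
|ω_rod| = r ω |cosθ| / √(L² − r² sin²θ) = 0.0186·207.9·0.40833/0.070587 = 22.366 rad/s.

22.4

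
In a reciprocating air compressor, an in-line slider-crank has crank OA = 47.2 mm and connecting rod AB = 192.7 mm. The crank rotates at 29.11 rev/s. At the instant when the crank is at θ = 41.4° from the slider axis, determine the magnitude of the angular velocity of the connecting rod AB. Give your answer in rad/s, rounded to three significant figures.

34.1

ω = 182.9 rad/s (converted from 29.11 rev/s).
The rod makes angle φ with the slider axis where L sinφ = r sinθ; differentiating, L cosφ·φ̇ = r ω cosθ.
L cosφ = √(L² − r² sin²θ) = 0.19016 m.
|ω_rod| = r ω |cosθ| / √(L² − r² sin²θ) = 0.0472·182.9·0.75011/0.19016 = 34.055 rad/s.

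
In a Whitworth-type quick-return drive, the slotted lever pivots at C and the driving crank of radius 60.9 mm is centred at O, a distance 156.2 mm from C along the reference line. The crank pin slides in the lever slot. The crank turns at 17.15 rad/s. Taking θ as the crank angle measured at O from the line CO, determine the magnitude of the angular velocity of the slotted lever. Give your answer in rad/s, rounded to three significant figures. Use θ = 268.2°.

2.13

ω = 17.15 rad/s
Crank pin A relative to C: A = (d + r cosθ, r sinθ); lever angle φ = atan2(r sinθ, d + r cosθ).
Differentiating tanφ: φ̇ = rω(d cosθ + r)/(d² + r² + 2dr cosθ).
d² + r² + 2dr cosθ = |CA|² = 0.0275097 m²;  d cosθ + r = +0.055994 m.
|ω_lever| = |0.0609·17.15·+0.055994| / 0.0275097 = 2.1259 rad/s.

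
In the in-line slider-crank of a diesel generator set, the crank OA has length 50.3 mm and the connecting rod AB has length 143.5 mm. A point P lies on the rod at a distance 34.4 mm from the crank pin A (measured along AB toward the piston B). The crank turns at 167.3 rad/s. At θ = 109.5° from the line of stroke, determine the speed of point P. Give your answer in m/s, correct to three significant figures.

7.99

ω = 167.3 rad/s.  Crank-pin speed |V_A| = rω = 8.4152 m/s, perpendicular to OA.
Rod angle: sinφ = −(r/L) sinθ ⇒ φ = -19.294°; ω_rod = −rω cosθ/√(L²−r²sin²θ) = +20.74 rad/s.
V_P = V_A + ω_rod × AP, with AP = 0.0344 m along the rod.
Components: V_Px = −rω sinθ − a·ω_rod·sinφ = -7.6968 m/s;  V_Py = rω cosθ + a·ω_rod·cosφ = -2.1357 m/s.
|V_P| = √(V_Px² + V_Py²) = 7.9876 m/s.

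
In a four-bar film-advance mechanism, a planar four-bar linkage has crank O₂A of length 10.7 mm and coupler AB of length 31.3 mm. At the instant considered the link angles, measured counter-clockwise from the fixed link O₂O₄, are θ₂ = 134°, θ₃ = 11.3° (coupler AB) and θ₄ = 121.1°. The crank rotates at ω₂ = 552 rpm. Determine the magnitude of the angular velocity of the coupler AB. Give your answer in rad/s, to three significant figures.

4.69

ω₂ = 57.81 rad/s (from 552 rpm).
Differentiating the loop-closure r₂e^{iθ₂}+r₃e^{iθ₃}=r₁+r₄e^{iθ₄} gives r₂ω₂e^{iθ₂}+r₃ω₃e^{iθ₃}=r₄ω₄e^{iθ₄}.
Eliminating the other unknown: ω₃ = r₂ω₂ sin(θ₄−θ₂) / [r₃ sin(θ₃−θ₄)].
Numerator sine = -0.22325; denominator sine = -0.94088.
Result = 0.0107·57.81·(-0.22325) / (0.0313·(-0.94088)) = +4.6888 rad/s; magnitude 4.6888 rad/s.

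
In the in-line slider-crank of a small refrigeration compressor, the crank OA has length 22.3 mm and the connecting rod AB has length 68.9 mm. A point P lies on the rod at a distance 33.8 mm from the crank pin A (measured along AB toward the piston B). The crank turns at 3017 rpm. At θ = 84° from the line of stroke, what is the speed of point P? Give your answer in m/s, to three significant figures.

7.14

ω = 315.9 rad/s.  Crank-pin speed |V_A| = rω = 7.0455 m/s, perpendicular to OA.
Rod angle: sinφ = −(r/L) sinθ ⇒ φ = -18.777°; ω_rod = −rω cosθ/√(L²−r²sin²θ) = -11.29 rad/s.
V_P = V_A + ω_rod × AP, with AP = 0.0338 m along the rod.
Components: V_Px = −rω sinθ − a·ω_rod·sinφ = -7.1297 m/s;  V_Py = rω cosθ + a·ω_rod·cosφ = +0.37517 m/s.
|V_P| = √(V_Px² + V_Py²) = 7.1395 m/s.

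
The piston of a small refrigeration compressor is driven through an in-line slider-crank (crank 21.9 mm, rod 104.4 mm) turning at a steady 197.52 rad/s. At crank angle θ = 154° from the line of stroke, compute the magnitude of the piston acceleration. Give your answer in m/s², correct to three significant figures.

656

ω = 197.5 rad/s
x(θ) = r cosθ + √(L² − r² sin²θ); with ω constant, a = ω²·d²x/dθ².
d²x/dθ² = −r cosθ − r²(cos2θ)/√u − r⁴ sin²2θ/(4u^{3/2}),  u = L² − r² sin²θ = 0.0108072 m².
Substituting r = 0.0219 m, L = 0.1044 m, θ = 154°: d²x/dθ² = +0.016811 m.
a = ω²·d²x/dθ² = (197.5)²·(+0.016811) = +655.88 m/s²;  |a| = 655.88 m/s².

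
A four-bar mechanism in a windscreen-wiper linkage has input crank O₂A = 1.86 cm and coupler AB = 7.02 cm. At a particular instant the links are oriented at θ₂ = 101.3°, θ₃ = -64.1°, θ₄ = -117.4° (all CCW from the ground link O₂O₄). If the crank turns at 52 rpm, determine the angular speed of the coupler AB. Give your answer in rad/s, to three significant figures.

1.13

ω₂ = 5.445 rad/s (from 52 rpm).
Differentiating the loop-closure r₂e^{iθ₂}+r₃e^{iθ₃}=r₁+r₄e^{iθ₄} gives r₂ω₂e^{iθ₂}+r₃ω₃e^{iθ₃}=r₄ω₄e^{iθ₄}.
Eliminating the other unknown: ω₃ = r₂ω₂ sin(θ₄−θ₂) / [r₃ sin(θ₃−θ₄)].
Numerator sine = +0.62524; denominator sine = +0.80178.
Result = 0.0186·5.445·(+0.62524) / (0.0702·(+0.80178)) = +1.1251 rad/s; magnitude 1.1251 rad/s.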